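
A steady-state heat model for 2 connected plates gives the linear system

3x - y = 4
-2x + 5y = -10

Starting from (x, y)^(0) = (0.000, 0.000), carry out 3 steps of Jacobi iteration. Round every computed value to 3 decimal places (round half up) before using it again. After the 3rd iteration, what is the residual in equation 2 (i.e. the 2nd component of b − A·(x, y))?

0.353

Iteration 1:
  x = (4 - (-1)·0.000) / (3) = 1.333
  y = (-10 - (-2)·0.000) / (5) = -2.000
Iteration 2:
  x = (4 - (-1)·-2.000) / (3) = 0.667
  y = (-10 - (-2)·1.333) / (5) = -1.467
Iteration 3:
  x = (4 - (-1)·-1.467) / (3) = 0.844
  y = (-10 - (-2)·0.667) / (5) = -1.733
Residual b − A·x = (-0.265, 0.353)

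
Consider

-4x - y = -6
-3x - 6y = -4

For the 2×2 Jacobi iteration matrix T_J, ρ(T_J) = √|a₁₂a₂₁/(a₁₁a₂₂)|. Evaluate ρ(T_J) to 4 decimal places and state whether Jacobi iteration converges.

a₁₂a₂₁/(a₁₁a₂₂) = (-1)·(-3) / ((-4)·(-6)) = 0.125000
ρ = √|0.125000| = √0.125000 = 0.3536
ρ < 1, so Jacobi converges

0.3536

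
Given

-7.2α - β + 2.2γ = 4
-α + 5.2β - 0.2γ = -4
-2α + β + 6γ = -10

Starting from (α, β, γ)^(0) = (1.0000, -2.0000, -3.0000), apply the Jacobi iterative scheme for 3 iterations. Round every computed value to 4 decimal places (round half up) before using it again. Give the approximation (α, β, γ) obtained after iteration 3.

(-1.0071, -0.9913, -1.7488)

Iteration 1:
  α = (4 - (-1)·-2.0000 - (2.2)·-3.0000) / (-7.2) = -1.1944
  β = (-4 - (-1)·1.0000 - (-0.2)·-3.0000) / (5.2) = -0.6923
  γ = (-10 - (-2)·1.0000 - (1)·-2.0000) / (6) = -1.0000
Iteration 2:
  α = (4 - (-1)·-0.6923 - (2.2)·-1.0000) / (-7.2) = -0.7650
  β = (-4 - (-1)·-1.1944 - (-0.2)·-1.0000) / (5.2) = -1.0374
  γ = (-10 - (-2)·-1.1944 - (1)·-0.6923) / (6) = -1.9494
Iteration 3:
  α = (4 - (-1)·-1.0374 - (2.2)·-1.9494) / (-7.2) = -1.0071
  β = (-4 - (-1)·-0.7650 - (-0.2)·-1.9494) / (5.2) = -0.9913
  γ = (-10 - (-2)·-0.7650 - (1)·-1.0374) / (6) = -1.7488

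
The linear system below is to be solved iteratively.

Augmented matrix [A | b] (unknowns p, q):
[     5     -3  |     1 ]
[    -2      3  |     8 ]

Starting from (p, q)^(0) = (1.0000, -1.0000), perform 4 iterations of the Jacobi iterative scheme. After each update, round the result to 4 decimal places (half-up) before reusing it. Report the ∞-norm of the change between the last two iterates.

1.0400

Iteration 1:
  p = (1 - (-3)·-1.0000) / (5) = -0.4000
  q = (8 - (-2)·1.0000) / (3) = 3.3333
Iteration 2:
  p = (1 - (-3)·3.3333) / (5) = 2.2000
  q = (8 - (-2)·-0.4000) / (3) = 2.4000
Iteration 3:
  p = (1 - (-3)·2.4000) / (5) = 1.6400
  q = (8 - (-2)·2.2000) / (3) = 4.1333
Iteration 4:
  p = (1 - (-3)·4.1333) / (5) = 2.6800
  q = (8 - (-2)·1.6400) / (3) = 3.7600
Change: (1.0400, -0.3733) → max |·| = 1.0400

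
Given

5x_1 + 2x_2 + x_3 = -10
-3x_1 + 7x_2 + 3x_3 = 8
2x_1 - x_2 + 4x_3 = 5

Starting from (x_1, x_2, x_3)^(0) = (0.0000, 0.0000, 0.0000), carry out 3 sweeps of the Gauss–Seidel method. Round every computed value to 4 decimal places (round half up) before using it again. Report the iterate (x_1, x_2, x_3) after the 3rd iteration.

(-2.0772, -0.7331, 2.1053)

Iteration 1:
  x_1 = (-10 - (2)·0.0000 - (1)·0.0000) / (5) = -2.0000
  x_2 = (8 - (-3)·-2.0000 - (3)·0.0000) / (7) = 0.2857
  x_3 = (5 - (2)·-2.0000 - (-1)·0.2857) / (4) = 2.3214
Iteration 2:
  x_1 = (-10 - (2)·0.2857 - (1)·2.3214) / (5) = -2.5786
  x_2 = (8 - (-3)·-2.5786 - (3)·2.3214) / (7) = -0.9571
  x_3 = (5 - (2)·-2.5786 - (-1)·-0.9571) / (4) = 2.3000
Iteration 3:
  x_1 = (-10 - (2)·-0.9571 - (1)·2.3000) / (5) = -2.0772
  x_2 = (8 - (-3)·-2.0772 - (3)·2.3000) / (7) = -0.7331
  x_3 = (5 - (2)·-2.0772 - (-1)·-0.7331) / (4) = 2.1053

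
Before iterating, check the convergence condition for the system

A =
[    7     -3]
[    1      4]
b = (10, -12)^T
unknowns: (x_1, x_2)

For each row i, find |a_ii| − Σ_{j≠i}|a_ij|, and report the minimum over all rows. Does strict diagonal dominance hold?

row 1: |7| − (3) = 4
row 2: |4| − (1) = 3
minimum over rows = 3 → strictly diagonally dominant (convergence guaranteed)

3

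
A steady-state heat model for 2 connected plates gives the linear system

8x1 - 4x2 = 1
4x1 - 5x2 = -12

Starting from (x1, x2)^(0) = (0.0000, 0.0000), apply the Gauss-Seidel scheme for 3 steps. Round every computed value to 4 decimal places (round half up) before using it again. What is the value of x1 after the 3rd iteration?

1.8750

Iteration 1:
  x1 = (1 - (-4)·0.0000) / (8) = 0.1250
  x2 = (-12 - (4)·0.1250) / (-5) = 2.5000
Iteration 2:
  x1 = (1 - (-4)·2.5000) / (8) = 1.3750
  x2 = (-12 - (4)·1.3750) / (-5) = 3.5000
Iteration 3:
  x1 = (1 - (-4)·3.5000) / (8) = 1.8750
  x2 = (-12 - (4)·1.8750) / (-5) = 3.9000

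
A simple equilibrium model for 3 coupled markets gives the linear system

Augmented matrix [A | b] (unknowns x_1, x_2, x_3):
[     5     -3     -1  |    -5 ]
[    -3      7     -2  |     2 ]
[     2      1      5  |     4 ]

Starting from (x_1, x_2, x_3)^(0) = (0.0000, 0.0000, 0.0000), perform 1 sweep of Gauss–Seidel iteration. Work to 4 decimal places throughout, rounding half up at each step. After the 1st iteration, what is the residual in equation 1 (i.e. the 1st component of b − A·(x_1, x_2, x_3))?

Iteration 1:
  x_1 = (-5 - (-3)·0.0000 - (-1)·0.0000) / (5) = -1.0000
  x_2 = (2 - (-3)·-1.0000 - (-2)·0.0000) / (7) = -0.1429
  x_3 = (4 - (2)·-1.0000 - (1)·-0.1429) / (5) = 1.2286
Residual b − A·x = (0.7999, 2.4575, -0.0001)

0.7999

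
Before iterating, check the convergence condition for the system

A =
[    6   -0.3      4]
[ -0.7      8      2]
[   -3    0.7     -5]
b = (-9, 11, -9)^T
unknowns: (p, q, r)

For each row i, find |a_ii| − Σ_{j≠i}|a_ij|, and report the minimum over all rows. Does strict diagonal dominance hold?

1.3

row 1: |6| − (0.3+4) = 1.7
row 2: |8| − (0.7+2) = 5.3
row 3: |-5| − (3+0.7) = 1.3
minimum over rows = 1.3 → strictly diagonally dominant (convergence guaranteed)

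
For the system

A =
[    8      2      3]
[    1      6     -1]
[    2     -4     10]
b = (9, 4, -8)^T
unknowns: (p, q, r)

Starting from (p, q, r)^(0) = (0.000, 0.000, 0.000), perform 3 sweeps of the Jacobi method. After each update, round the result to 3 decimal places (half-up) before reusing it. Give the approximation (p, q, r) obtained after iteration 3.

Iteration 1:
  p = (9 - (2)·0.000 - (3)·0.000) / (8) = 1.125
  q = (4 - (1)·0.000 - (-1)·0.000) / (6) = 0.667
  r = (-8 - (2)·0.000 - (-4)·0.000) / (10) = -0.800
Iteration 2:
  p = (9 - (2)·0.667 - (3)·-0.800) / (8) = 1.258
  q = (4 - (1)·1.125 - (-1)·-0.800) / (6) = 0.346
  r = (-8 - (2)·1.125 - (-4)·0.667) / (10) = -0.758
Iteration 3:
  p = (9 - (2)·0.346 - (3)·-0.758) / (8) = 1.323
  q = (4 - (1)·1.258 - (-1)·-0.758) / (6) = 0.331
  r = (-8 - (2)·1.258 - (-4)·0.346) / (10) = -0.913

(1.323, 0.331, -0.913)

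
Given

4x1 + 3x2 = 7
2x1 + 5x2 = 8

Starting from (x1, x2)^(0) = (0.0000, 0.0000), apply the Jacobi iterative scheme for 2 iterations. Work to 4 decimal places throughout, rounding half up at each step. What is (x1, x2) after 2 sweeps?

Iteration 1:
  x1 = (7 - (3)·0.0000) / (4) = 1.7500
  x2 = (8 - (2)·0.0000) / (5) = 1.6000
Iteration 2:
  x1 = (7 - (3)·1.6000) / (4) = 0.5500
  x2 = (8 - (2)·1.7500) / (5) = 0.9000

(0.5500, 0.9000)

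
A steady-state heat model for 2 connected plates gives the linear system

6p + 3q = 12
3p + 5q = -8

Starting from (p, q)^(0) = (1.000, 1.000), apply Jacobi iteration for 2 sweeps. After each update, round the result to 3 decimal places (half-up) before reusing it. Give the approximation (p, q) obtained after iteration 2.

(3.100, -2.500)

Iteration 1:
  p = (12 - (3)·1.000) / (6) = 1.500
  q = (-8 - (3)·1.000) / (5) = -2.200
Iteration 2:
  p = (12 - (3)·-2.200) / (6) = 3.100
  q = (-8 - (3)·1.500) / (5) = -2.500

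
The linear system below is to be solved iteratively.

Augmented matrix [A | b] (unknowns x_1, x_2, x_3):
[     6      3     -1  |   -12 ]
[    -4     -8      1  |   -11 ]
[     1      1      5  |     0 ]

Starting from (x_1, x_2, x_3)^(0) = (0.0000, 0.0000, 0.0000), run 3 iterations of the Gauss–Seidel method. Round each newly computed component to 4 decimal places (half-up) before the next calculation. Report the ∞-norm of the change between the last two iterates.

Iteration 1:
  x_1 = (-12 - (3)·0.0000 - (-1)·0.0000) / (6) = -2.0000
  x_2 = (-11 - (-4)·-2.0000 - (1)·0.0000) / (-8) = 2.3750
  x_3 = (0 - (1)·-2.0000 - (1)·2.3750) / (5) = -0.0750
Iteration 2:
  x_1 = (-12 - (3)·2.3750 - (-1)·-0.0750) / (6) = -3.2000
  x_2 = (-11 - (-4)·-3.2000 - (1)·-0.0750) / (-8) = 2.9656
  x_3 = (0 - (1)·-3.2000 - (1)·2.9656) / (5) = 0.0469
Iteration 3:
  x_1 = (-12 - (3)·2.9656 - (-1)·0.0469) / (6) = -3.4750
  x_2 = (-11 - (-4)·-3.4750 - (1)·0.0469) / (-8) = 3.1184
  x_3 = (0 - (1)·-3.4750 - (1)·3.1184) / (5) = 0.0713
Change: (-0.2750, 0.1528, 0.0244) → max |·| = 0.2750

0.2750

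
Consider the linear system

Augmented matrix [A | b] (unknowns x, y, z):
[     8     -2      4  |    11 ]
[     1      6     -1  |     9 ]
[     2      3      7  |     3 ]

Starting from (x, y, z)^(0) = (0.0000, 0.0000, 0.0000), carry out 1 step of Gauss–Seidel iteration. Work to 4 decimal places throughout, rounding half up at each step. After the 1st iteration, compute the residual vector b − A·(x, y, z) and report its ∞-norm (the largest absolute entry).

Iteration 1:
  x = (11 - (-2)·0.0000 - (4)·0.0000) / (8) = 1.3750
  y = (9 - (1)·1.3750 - (-1)·0.0000) / (6) = 1.2708
  z = (3 - (2)·1.3750 - (3)·1.2708) / (7) = -0.5089
Residual b − A·x = (4.5772, -0.5087, -0.0001); ∞-norm = 4.5772

4.5772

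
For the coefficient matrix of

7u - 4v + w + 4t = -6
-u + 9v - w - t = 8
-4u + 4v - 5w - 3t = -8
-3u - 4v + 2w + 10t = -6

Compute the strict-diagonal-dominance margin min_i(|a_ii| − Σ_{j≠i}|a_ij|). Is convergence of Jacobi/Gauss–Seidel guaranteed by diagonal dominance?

-6

row 1: |7| − (4+1+4) = -2
row 2: |9| − (1+1+1) = 6
row 3: |-5| − (4+4+3) = -6
row 4: |10| − (3+4+2) = 1
minimum over rows = -6 → not strictly diagonally dominant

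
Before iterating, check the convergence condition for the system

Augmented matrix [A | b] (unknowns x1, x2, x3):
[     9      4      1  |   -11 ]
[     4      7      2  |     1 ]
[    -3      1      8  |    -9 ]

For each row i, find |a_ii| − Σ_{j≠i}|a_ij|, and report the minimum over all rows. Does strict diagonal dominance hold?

row 1: |9| − (4+1) = 4
row 2: |7| − (4+2) = 1
row 3: |8| − (3+1) = 4
minimum over rows = 1 → strictly diagonally dominant (convergence guaranteed)

1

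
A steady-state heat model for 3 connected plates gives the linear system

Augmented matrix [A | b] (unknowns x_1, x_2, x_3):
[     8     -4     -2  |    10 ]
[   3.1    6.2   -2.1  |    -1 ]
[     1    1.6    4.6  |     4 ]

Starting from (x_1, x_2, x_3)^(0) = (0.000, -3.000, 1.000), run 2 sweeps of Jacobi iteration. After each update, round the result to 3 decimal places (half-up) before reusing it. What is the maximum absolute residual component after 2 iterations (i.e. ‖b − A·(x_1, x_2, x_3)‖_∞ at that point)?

7.955

Iteration 1:
  x_1 = (10 - (-4)·-3.000 - (-2)·1.000) / (8) = 0.000
  x_2 = (-1 - (3.1)·0.000 - (-2.1)·1.000) / (6.2) = 0.177
  x_3 = (4 - (1)·0.000 - (1.6)·-3.000) / (4.6) = 1.913
Iteration 2:
  x_1 = (10 - (-4)·0.177 - (-2)·1.913) / (8) = 1.817
  x_2 = (-1 - (3.1)·0.000 - (-2.1)·1.913) / (6.2) = 0.487
  x_3 = (4 - (1)·0.000 - (1.6)·0.177) / (4.6) = 0.808
Residual b − A·x = (-0.972, -7.955, -2.313); ∞-norm = 7.955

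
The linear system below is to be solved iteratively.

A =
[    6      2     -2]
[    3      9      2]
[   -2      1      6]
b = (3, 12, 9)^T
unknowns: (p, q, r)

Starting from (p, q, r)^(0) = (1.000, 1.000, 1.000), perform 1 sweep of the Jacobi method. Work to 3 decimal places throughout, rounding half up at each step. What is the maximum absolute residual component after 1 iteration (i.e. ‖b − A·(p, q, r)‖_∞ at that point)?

1.778

Iteration 1:
  p = (3 - (2)·1.000 - (-2)·1.000) / (6) = 0.500
  q = (12 - (3)·1.000 - (2)·1.000) / (9) = 0.778
  r = (9 - (-2)·1.000 - (1)·1.000) / (6) = 1.667
Residual b − A·x = (1.778, 0.164, -0.780); ∞-norm = 1.778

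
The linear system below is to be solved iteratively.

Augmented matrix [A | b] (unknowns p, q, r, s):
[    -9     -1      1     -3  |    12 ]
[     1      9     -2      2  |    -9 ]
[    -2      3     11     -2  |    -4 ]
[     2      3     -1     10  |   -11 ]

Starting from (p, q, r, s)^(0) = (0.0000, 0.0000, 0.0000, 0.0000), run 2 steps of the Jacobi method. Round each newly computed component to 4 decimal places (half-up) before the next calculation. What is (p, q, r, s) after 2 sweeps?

Iteration 1:
  p = (12 - (-1)·0.0000 - (1)·0.0000 - (-3)·0.0000) / (-9) = -1.3333
  q = (-9 - (1)·0.0000 - (-2)·0.0000 - (2)·0.0000) / (9) = -1.0000
  r = (-4 - (-2)·0.0000 - (3)·0.0000 - (-2)·0.0000) / (11) = -0.3636
  s = (-11 - (2)·0.0000 - (3)·0.0000 - (-1)·0.0000) / (10) = -1.1000
Iteration 2:
  p = (12 - (-1)·-1.0000 - (1)·-0.3636 - (-3)·-1.1000) / (-9) = -0.8960
  q = (-9 - (1)·-1.3333 - (-2)·-0.3636 - (2)·-1.1000) / (9) = -0.6882
  r = (-4 - (-2)·-1.3333 - (3)·-1.0000 - (-2)·-1.1000) / (11) = -0.5333
  s = (-11 - (2)·-1.3333 - (3)·-1.0000 - (-1)·-0.3636) / (10) = -0.5697

(-0.8960, -0.6882, -0.5333, -0.5697)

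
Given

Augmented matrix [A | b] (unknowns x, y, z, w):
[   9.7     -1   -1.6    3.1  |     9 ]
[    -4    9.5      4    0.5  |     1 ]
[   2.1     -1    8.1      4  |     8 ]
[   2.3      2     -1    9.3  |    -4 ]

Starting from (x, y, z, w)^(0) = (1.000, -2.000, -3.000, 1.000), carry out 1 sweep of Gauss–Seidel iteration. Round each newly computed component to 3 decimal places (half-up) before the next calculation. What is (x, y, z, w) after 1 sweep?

Iteration 1:
  x = (9 - (-1)·-2.000 - (-1.6)·-3.000 - (3.1)·1.000) / (9.7) = -0.093
  y = (1 - (-4)·-0.093 - (4)·-3.000 - (0.5)·1.000) / (9.5) = 1.277
  z = (8 - (2.1)·-0.093 - (-1)·1.277 - (4)·1.000) / (8.1) = 0.676
  w = (-4 - (2.3)·-0.093 - (2)·1.277 - (-1)·0.676) / (9.3) = -0.609

(-0.093, 1.277, 0.676, -0.609)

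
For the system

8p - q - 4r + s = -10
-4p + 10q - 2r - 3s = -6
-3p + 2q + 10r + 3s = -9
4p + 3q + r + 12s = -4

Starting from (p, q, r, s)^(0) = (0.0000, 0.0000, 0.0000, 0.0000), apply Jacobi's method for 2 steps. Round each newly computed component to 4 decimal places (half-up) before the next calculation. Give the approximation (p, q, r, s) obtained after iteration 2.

Iteration 1:
  p = (-10 - (-1)·0.0000 - (-4)·0.0000 - (1)·0.0000) / (8) = -1.2500
  q = (-6 - (-4)·0.0000 - (-2)·0.0000 - (-3)·0.0000) / (10) = -0.6000
  r = (-9 - (-3)·0.0000 - (2)·0.0000 - (3)·0.0000) / (10) = -0.9000
  s = (-4 - (4)·0.0000 - (3)·0.0000 - (1)·0.0000) / (12) = -0.3333
Iteration 2:
  p = (-10 - (-1)·-0.6000 - (-4)·-0.9000 - (1)·-0.3333) / (8) = -1.7333
  q = (-6 - (-4)·-1.2500 - (-2)·-0.9000 - (-3)·-0.3333) / (10) = -1.3800
  r = (-9 - (-3)·-1.2500 - (2)·-0.6000 - (3)·-0.3333) / (10) = -1.0550
  s = (-4 - (4)·-1.2500 - (3)·-0.6000 - (1)·-0.9000) / (12) = 0.3083

(-1.7333, -1.3800, -1.0550, 0.3083)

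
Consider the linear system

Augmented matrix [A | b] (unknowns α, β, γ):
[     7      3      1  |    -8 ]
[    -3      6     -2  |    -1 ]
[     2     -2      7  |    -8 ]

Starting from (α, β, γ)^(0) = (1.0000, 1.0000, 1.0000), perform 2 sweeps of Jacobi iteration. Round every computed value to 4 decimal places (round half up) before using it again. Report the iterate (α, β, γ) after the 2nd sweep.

Iteration 1:
  α = (-8 - (3)·1.0000 - (1)·1.0000) / (7) = -1.7143
  β = (-1 - (-3)·1.0000 - (-2)·1.0000) / (6) = 0.6667
  γ = (-8 - (2)·1.0000 - (-2)·1.0000) / (7) = -1.1429
Iteration 2:
  α = (-8 - (3)·0.6667 - (1)·-1.1429) / (7) = -1.2653
  β = (-1 - (-3)·-1.7143 - (-2)·-1.1429) / (6) = -1.4048
  γ = (-8 - (2)·-1.7143 - (-2)·0.6667) / (7) = -0.4626

(-1.2653, -1.4048, -0.4626)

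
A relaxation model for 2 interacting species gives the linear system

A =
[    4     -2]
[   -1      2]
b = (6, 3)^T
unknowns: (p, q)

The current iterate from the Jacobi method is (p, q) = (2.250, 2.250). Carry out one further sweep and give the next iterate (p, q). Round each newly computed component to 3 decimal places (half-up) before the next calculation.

(2.625, 2.625)

One sweep:
  p = (6 - (-2)·2.250) / (4) = 2.625
  q = (3 - (-1)·2.250) / (2) = 2.625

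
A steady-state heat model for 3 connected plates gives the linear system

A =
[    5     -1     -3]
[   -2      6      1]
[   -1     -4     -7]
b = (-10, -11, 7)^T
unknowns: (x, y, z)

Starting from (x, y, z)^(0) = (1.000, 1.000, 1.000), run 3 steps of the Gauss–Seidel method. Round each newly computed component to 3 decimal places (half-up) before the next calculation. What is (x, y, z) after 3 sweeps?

Iteration 1:
  x = (-10 - (-1)·1.000 - (-3)·1.000) / (5) = -1.200
  y = (-11 - (-2)·-1.200 - (1)·1.000) / (6) = -2.400
  z = (7 - (-1)·-1.200 - (-4)·-2.400) / (-7) = 0.543
Iteration 2:
  x = (-10 - (-1)·-2.400 - (-3)·0.543) / (5) = -2.154
  y = (-11 - (-2)·-2.154 - (1)·0.543) / (6) = -2.642
  z = (7 - (-1)·-2.154 - (-4)·-2.642) / (-7) = 0.817
Iteration 3:
  x = (-10 - (-1)·-2.642 - (-3)·0.817) / (5) = -2.038
  y = (-11 - (-2)·-2.038 - (1)·0.817) / (6) = -2.649
  z = (7 - (-1)·-2.038 - (-4)·-2.649) / (-7) = 0.805

(-2.038, -2.649, 0.805)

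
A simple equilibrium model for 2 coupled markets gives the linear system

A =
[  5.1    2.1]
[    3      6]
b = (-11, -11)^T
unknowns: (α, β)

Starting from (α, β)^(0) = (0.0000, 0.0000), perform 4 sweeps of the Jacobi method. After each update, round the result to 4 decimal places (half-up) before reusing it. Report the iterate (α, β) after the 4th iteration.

(-1.6906, -0.9103)

Iteration 1:
  α = (-11 - (2.1)·0.0000) / (5.1) = -2.1569
  β = (-11 - (3)·0.0000) / (6) = -1.8333
Iteration 2:
  α = (-11 - (2.1)·-1.8333) / (5.1) = -1.4020
  β = (-11 - (3)·-2.1569) / (6) = -0.7549
Iteration 3:
  α = (-11 - (2.1)·-0.7549) / (5.1) = -1.8460
  β = (-11 - (3)·-1.4020) / (6) = -1.1323
Iteration 4:
  α = (-11 - (2.1)·-1.1323) / (5.1) = -1.6906
  β = (-11 - (3)·-1.8460) / (6) = -0.9103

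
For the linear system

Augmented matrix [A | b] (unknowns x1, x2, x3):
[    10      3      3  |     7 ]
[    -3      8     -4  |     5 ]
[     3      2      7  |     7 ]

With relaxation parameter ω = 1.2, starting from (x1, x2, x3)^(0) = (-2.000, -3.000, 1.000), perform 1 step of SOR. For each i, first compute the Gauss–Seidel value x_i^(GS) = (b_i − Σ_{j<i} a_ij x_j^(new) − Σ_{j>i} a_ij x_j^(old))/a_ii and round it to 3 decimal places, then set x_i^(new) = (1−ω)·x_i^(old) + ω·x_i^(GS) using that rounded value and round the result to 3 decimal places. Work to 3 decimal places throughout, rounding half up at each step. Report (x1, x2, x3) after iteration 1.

(1.960, 2.832, -0.979)

Iteration 1:
  x1: GS value = (7 - (3)·-3.000 - (3)·1.000) / (10) = 1.300;  x1 ← (1−ω)·-2.000 + ω·1.300 = 1.960
  x2: GS value = (5 - (-3)·1.960 - (-4)·1.000) / (8) = 1.860;  x2 ← (1−ω)·-3.000 + ω·1.860 = 2.832
  x3: GS value = (7 - (3)·1.960 - (2)·2.832) / (7) = -0.649;  x3 ← (1−ω)·1.000 + ω·-0.649 = -0.979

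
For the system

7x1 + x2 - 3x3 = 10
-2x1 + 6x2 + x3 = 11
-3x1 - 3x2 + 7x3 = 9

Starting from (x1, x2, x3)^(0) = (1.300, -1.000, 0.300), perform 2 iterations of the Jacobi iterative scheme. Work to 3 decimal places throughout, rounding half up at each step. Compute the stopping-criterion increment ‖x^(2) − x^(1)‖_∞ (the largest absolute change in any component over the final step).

1.550

Iteration 1:
  x1 = (10 - (1)·-1.000 - (-3)·0.300) / (7) = 1.700
  x2 = (11 - (-2)·1.300 - (1)·0.300) / (6) = 2.217
  x3 = (9 - (-3)·1.300 - (-3)·-1.000) / (7) = 1.414
Iteration 2:
  x1 = (10 - (1)·2.217 - (-3)·1.414) / (7) = 1.718
  x2 = (11 - (-2)·1.700 - (1)·1.414) / (6) = 2.164
  x3 = (9 - (-3)·1.700 - (-3)·2.217) / (7) = 2.964
Change: (0.018, -0.053, 1.550) → max |·| = 1.550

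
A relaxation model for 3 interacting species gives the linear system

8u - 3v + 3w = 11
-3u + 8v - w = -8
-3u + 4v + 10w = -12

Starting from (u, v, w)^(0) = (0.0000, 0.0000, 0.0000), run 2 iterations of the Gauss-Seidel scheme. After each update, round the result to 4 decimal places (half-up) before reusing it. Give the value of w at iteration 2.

-0.5579

Iteration 1:
  u = (11 - (-3)·0.0000 - (3)·0.0000) / (8) = 1.3750
  v = (-8 - (-3)·1.3750 - (-1)·0.0000) / (8) = -0.4844
  w = (-12 - (-3)·1.3750 - (4)·-0.4844) / (10) = -0.5937
Iteration 2:
  u = (11 - (-3)·-0.4844 - (3)·-0.5937) / (8) = 1.4160
  v = (-8 - (-3)·1.4160 - (-1)·-0.5937) / (8) = -0.5432
  w = (-12 - (-3)·1.4160 - (4)·-0.5432) / (10) = -0.5579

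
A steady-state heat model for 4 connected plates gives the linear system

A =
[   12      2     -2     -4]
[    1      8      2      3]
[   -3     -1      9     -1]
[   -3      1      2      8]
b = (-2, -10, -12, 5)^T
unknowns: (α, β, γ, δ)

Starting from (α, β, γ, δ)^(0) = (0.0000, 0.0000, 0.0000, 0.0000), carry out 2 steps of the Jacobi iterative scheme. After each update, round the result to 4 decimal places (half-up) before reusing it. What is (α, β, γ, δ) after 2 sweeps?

(0.0278, -1.1302, -1.4583, 1.0521)

Iteration 1:
  α = (-2 - (2)·0.0000 - (-2)·0.0000 - (-4)·0.0000) / (12) = -0.1667
  β = (-10 - (1)·0.0000 - (2)·0.0000 - (3)·0.0000) / (8) = -1.2500
  γ = (-12 - (-3)·0.0000 - (-1)·0.0000 - (-1)·0.0000) / (9) = -1.3333
  δ = (5 - (-3)·0.0000 - (1)·0.0000 - (2)·0.0000) / (8) = 0.6250
Iteration 2:
  α = (-2 - (2)·-1.2500 - (-2)·-1.3333 - (-4)·0.6250) / (12) = 0.0278
  β = (-10 - (1)·-0.1667 - (2)·-1.3333 - (3)·0.6250) / (8) = -1.1302
  γ = (-12 - (-3)·-0.1667 - (-1)·-1.2500 - (-1)·0.6250) / (9) = -1.4583
  δ = (5 - (-3)·-0.1667 - (1)·-1.2500 - (2)·-1.3333) / (8) = 1.0521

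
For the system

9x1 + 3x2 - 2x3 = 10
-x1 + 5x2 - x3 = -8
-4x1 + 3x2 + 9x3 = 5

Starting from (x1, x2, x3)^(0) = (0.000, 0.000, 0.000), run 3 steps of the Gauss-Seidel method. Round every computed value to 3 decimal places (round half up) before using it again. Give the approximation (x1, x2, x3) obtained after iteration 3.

(1.796, -0.899, 1.653)

Iteration 1:
  x1 = (10 - (3)·0.000 - (-2)·0.000) / (9) = 1.111
  x2 = (-8 - (-1)·1.111 - (-1)·0.000) / (5) = -1.378
  x3 = (5 - (-4)·1.111 - (3)·-1.378) / (9) = 1.509
Iteration 2:
  x1 = (10 - (3)·-1.378 - (-2)·1.509) / (9) = 1.906
  x2 = (-8 - (-1)·1.906 - (-1)·1.509) / (5) = -0.917
  x3 = (5 - (-4)·1.906 - (3)·-0.917) / (9) = 1.708
Iteration 3:
  x1 = (10 - (3)·-0.917 - (-2)·1.708) / (9) = 1.796
  x2 = (-8 - (-1)·1.796 - (-1)·1.708) / (5) = -0.899
  x3 = (5 - (-4)·1.796 - (3)·-0.899) / (9) = 1.653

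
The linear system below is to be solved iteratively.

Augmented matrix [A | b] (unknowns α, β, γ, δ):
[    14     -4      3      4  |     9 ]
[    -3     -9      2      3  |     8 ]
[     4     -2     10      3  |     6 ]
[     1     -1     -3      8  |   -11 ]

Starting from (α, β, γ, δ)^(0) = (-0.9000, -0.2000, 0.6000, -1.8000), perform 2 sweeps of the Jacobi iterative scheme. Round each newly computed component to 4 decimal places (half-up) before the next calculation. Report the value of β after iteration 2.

Iteration 1:
  α = (9 - (-4)·-0.2000 - (3)·0.6000 - (4)·-1.8000) / (14) = 0.9714
  β = (8 - (-3)·-0.9000 - (2)·0.6000 - (3)·-1.8000) / (-9) = -1.0556
  γ = (6 - (4)·-0.9000 - (-2)·-0.2000 - (3)·-1.8000) / (10) = 1.4600
  δ = (-11 - (1)·-0.9000 - (-1)·-0.2000 - (-3)·0.6000) / (8) = -1.0625
Iteration 2:
  α = (9 - (-4)·-1.0556 - (3)·1.4600 - (4)·-1.0625) / (14) = 0.3320
  β = (8 - (-3)·0.9714 - (2)·1.4600 - (3)·-1.0625) / (-9) = -1.2424
  γ = (6 - (4)·0.9714 - (-2)·-1.0556 - (3)·-1.0625) / (10) = 0.3191
  δ = (-11 - (1)·0.9714 - (-1)·-1.0556 - (-3)·1.4600) / (8) = -1.0809

-1.2424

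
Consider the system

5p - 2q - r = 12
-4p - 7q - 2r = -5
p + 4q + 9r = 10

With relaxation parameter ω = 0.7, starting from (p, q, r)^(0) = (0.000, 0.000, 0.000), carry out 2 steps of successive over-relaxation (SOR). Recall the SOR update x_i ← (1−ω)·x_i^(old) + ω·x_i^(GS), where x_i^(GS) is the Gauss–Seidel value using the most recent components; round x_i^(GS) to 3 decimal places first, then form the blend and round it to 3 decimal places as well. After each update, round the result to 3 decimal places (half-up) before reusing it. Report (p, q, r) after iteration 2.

(2.234, -0.586, 0.996)

Iteration 1:
  p: GS value = (12 - (-2)·0.000 - (-1)·0.000) / (5) = 2.400;  p ← (1−ω)·0.000 + ω·2.400 = 1.680
  q: GS value = (-5 - (-4)·1.680 - (-2)·0.000) / (-7) = -0.246;  q ← (1−ω)·0.000 + ω·-0.246 = -0.172
  r: GS value = (10 - (1)·1.680 - (4)·-0.172) / (9) = 1.001;  r ← (1−ω)·0.000 + ω·1.001 = 0.701
Iteration 2:
  p: GS value = (12 - (-2)·-0.172 - (-1)·0.701) / (5) = 2.471;  p ← (1−ω)·1.680 + ω·2.471 = 2.234
  q: GS value = (-5 - (-4)·2.234 - (-2)·0.701) / (-7) = -0.763;  q ← (1−ω)·-0.172 + ω·-0.763 = -0.586
  r: GS value = (10 - (1)·2.234 - (4)·-0.586) / (9) = 1.123;  r ← (1−ω)·0.701 + ω·1.123 = 0.996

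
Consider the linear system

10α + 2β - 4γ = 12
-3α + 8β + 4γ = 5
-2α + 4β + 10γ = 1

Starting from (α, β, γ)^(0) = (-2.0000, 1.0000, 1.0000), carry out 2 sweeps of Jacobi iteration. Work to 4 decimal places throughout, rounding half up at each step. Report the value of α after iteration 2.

1.0450

Iteration 1:
  α = (12 - (2)·1.0000 - (-4)·1.0000) / (10) = 1.4000
  β = (5 - (-3)·-2.0000 - (4)·1.0000) / (8) = -0.6250
  γ = (1 - (-2)·-2.0000 - (4)·1.0000) / (10) = -0.7000
Iteration 2:
  α = (12 - (2)·-0.6250 - (-4)·-0.7000) / (10) = 1.0450
  β = (5 - (-3)·1.4000 - (4)·-0.7000) / (8) = 1.5000
  γ = (1 - (-2)·1.4000 - (4)·-0.6250) / (10) = 0.6300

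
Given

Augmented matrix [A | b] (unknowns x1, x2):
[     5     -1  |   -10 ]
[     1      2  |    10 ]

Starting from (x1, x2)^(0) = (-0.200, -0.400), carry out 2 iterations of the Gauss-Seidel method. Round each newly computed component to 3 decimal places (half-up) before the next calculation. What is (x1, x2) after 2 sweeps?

(-0.792, 5.396)

Iteration 1:
  x1 = (-10 - (-1)·-0.400) / (5) = -2.080
  x2 = (10 - (1)·-2.080) / (2) = 6.040
Iteration 2:
  x1 = (-10 - (-1)·6.040) / (5) = -0.792
  x2 = (10 - (1)·-0.792) / (2) = 5.396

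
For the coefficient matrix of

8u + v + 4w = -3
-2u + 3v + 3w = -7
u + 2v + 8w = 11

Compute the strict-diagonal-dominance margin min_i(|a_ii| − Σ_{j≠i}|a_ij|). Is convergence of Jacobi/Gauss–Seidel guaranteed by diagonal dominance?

row 1: |8| − (1+4) = 3
row 2: |3| − (2+3) = -2
row 3: |8| − (1+2) = 5
minimum over rows = -2 → not strictly diagonally dominant

-2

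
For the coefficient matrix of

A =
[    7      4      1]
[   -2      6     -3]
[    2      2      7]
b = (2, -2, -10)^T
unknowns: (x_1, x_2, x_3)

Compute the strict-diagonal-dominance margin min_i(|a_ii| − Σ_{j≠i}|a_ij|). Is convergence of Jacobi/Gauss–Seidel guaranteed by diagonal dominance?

row 1: |7| − (4+1) = 2
row 2: |6| − (2+3) = 1
row 3: |7| − (2+2) = 3
minimum over rows = 1 → strictly diagonally dominant (convergence guaranteed)

1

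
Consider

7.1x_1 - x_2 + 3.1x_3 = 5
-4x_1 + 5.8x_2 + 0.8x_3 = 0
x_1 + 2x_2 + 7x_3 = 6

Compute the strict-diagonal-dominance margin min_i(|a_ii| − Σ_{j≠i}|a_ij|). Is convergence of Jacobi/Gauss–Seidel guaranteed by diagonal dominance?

1

row 1: |7.1| − (1+3.1) = 3
row 2: |5.8| − (4+0.8) = 1
row 3: |7| − (1+2) = 4
minimum over rows = 1 → strictly diagonally dominant (convergence guaranteed)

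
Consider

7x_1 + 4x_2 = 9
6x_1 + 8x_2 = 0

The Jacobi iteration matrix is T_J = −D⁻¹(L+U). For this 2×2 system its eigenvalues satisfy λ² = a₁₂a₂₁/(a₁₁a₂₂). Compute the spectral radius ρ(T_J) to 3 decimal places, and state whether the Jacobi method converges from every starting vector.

a₁₂a₂₁/(a₁₁a₂₂) = (4)·(6) / ((7)·(8)) = 0.428571
ρ = √|0.428571| = √0.428571 = 0.655
ρ < 1, so Jacobi converges

0.655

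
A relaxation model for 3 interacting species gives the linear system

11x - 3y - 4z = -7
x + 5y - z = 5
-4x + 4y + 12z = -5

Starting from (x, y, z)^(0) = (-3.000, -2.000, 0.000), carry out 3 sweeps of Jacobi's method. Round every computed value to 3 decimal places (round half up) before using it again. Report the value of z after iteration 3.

Iteration 1:
  x = (-7 - (-3)·-2.000 - (-4)·0.000) / (11) = -1.182
  y = (5 - (1)·-3.000 - (-1)·0.000) / (5) = 1.600
  z = (-5 - (-4)·-3.000 - (4)·-2.000) / (12) = -0.750
Iteration 2:
  x = (-7 - (-3)·1.600 - (-4)·-0.750) / (11) = -0.473
  y = (5 - (1)·-1.182 - (-1)·-0.750) / (5) = 1.086
  z = (-5 - (-4)·-1.182 - (4)·1.600) / (12) = -1.344
Iteration 3:
  x = (-7 - (-3)·1.086 - (-4)·-1.344) / (11) = -0.829
  y = (5 - (1)·-0.473 - (-1)·-1.344) / (5) = 0.826
  z = (-5 - (-4)·-0.473 - (4)·1.086) / (12) = -0.936

-0.936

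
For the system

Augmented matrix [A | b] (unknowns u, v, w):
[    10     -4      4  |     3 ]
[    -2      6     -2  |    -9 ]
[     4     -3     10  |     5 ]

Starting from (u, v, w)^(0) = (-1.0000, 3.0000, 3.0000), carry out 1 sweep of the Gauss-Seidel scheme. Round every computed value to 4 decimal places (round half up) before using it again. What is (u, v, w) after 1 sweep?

Iteration 1:
  u = (3 - (-4)·3.0000 - (4)·3.0000) / (10) = 0.3000
  v = (-9 - (-2)·0.3000 - (-2)·3.0000) / (6) = -0.4000
  w = (5 - (4)·0.3000 - (-3)·-0.4000) / (10) = 0.2600

(0.3000, -0.4000, 0.2600)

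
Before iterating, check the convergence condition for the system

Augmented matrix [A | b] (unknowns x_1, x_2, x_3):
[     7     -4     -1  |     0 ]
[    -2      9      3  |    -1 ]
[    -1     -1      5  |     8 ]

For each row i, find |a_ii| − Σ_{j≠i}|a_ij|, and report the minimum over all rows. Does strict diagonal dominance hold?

row 1: |7| − (4+1) = 2
row 2: |9| − (2+3) = 4
row 3: |5| − (1+1) = 3
minimum over rows = 2 → strictly diagonally dominant (convergence guaranteed)

2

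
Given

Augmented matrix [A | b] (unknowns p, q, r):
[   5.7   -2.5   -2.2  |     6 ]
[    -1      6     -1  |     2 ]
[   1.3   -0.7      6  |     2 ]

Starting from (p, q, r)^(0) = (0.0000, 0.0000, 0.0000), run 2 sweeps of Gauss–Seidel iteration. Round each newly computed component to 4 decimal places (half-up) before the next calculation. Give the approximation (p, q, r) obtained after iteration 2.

Iteration 1:
  p = (6 - (-2.5)·0.0000 - (-2.2)·0.0000) / (5.7) = 1.0526
  q = (2 - (-1)·1.0526 - (-1)·0.0000) / (6) = 0.5088
  r = (2 - (1.3)·1.0526 - (-0.7)·0.5088) / (6) = 0.1646
Iteration 2:
  p = (6 - (-2.5)·0.5088 - (-2.2)·0.1646) / (5.7) = 1.3393
  q = (2 - (-1)·1.3393 - (-1)·0.1646) / (6) = 0.5840
  r = (2 - (1.3)·1.3393 - (-0.7)·0.5840) / (6) = 0.1113

(1.3393, 0.5840, 0.1113)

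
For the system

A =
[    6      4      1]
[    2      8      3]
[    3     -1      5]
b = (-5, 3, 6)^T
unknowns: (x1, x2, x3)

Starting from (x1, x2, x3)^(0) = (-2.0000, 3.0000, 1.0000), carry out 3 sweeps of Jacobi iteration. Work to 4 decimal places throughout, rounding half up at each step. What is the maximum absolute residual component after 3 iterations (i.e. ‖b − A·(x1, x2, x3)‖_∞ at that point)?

Iteration 1:
  x1 = (-5 - (4)·3.0000 - (1)·1.0000) / (6) = -3.0000
  x2 = (3 - (2)·-2.0000 - (3)·1.0000) / (8) = 0.5000
  x3 = (6 - (3)·-2.0000 - (-1)·3.0000) / (5) = 3.0000
Iteration 2:
  x1 = (-5 - (4)·0.5000 - (1)·3.0000) / (6) = -1.6667
  x2 = (3 - (2)·-3.0000 - (3)·3.0000) / (8) = 0.0000
  x3 = (6 - (3)·-3.0000 - (-1)·0.5000) / (5) = 3.1000
Iteration 3:
  x1 = (-5 - (4)·0.0000 - (1)·3.1000) / (6) = -1.3500
  x2 = (3 - (2)·-1.6667 - (3)·3.1000) / (8) = -0.3708
  x3 = (6 - (3)·-1.6667 - (-1)·0.0000) / (5) = 2.2000
Residual b − A·x = (2.3832, 2.0664, -1.3208); ∞-norm = 2.3832

2.3832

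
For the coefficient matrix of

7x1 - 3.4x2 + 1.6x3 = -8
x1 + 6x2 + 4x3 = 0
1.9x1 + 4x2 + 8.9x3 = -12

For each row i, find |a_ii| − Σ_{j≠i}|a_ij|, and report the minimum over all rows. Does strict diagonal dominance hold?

1

row 1: |7| − (3.4+1.6) = 2
row 2: |6| − (1+4) = 1
row 3: |8.9| − (1.9+4) = 3
minimum over rows = 1 → strictly diagonally dominant (convergence guaranteed)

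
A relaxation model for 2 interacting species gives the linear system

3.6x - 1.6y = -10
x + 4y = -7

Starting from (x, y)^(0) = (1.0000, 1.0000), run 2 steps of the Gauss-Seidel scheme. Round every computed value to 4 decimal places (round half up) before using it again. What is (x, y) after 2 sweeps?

(-3.2963, -0.9259)

Iteration 1:
  x = (-10 - (-1.6)·1.0000) / (3.6) = -2.3333
  y = (-7 - (1)·-2.3333) / (4) = -1.1667
Iteration 2:
  x = (-10 - (-1.6)·-1.1667) / (3.6) = -3.2963
  y = (-7 - (1)·-3.2963) / (4) = -0.9259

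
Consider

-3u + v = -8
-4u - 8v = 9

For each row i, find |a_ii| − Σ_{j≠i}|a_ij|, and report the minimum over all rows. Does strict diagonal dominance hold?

row 1: |-3| − (1) = 2
row 2: |-8| − (4) = 4
minimum over rows = 2 → strictly diagonally dominant (convergence guaranteed)

2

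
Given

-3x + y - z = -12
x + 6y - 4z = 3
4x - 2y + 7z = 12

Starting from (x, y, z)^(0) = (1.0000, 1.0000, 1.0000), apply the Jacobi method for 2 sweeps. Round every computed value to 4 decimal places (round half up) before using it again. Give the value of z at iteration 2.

-0.2857

Iteration 1:
  x = (-12 - (1)·1.0000 - (-1)·1.0000) / (-3) = 4.0000
  y = (3 - (1)·1.0000 - (-4)·1.0000) / (6) = 1.0000
  z = (12 - (4)·1.0000 - (-2)·1.0000) / (7) = 1.4286
Iteration 2:
  x = (-12 - (1)·1.0000 - (-1)·1.4286) / (-3) = 3.8571
  y = (3 - (1)·4.0000 - (-4)·1.4286) / (6) = 0.7857
  z = (12 - (4)·4.0000 - (-2)·1.0000) / (7) = -0.2857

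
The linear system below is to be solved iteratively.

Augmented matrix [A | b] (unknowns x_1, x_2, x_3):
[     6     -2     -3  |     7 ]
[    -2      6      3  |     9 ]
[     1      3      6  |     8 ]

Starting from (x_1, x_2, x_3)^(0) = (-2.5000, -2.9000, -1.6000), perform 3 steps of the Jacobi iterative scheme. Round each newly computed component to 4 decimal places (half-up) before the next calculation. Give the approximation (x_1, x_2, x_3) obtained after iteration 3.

(1.4167, 2.2352, 0.9407)

Iteration 1:
  x_1 = (7 - (-2)·-2.9000 - (-3)·-1.6000) / (6) = -0.6000
  x_2 = (9 - (-2)·-2.5000 - (3)·-1.6000) / (6) = 1.4667
  x_3 = (8 - (1)·-2.5000 - (3)·-2.9000) / (6) = 3.2000
Iteration 2:
  x_1 = (7 - (-2)·1.4667 - (-3)·3.2000) / (6) = 3.2556
  x_2 = (9 - (-2)·-0.6000 - (3)·3.2000) / (6) = -0.3000
  x_3 = (8 - (1)·-0.6000 - (3)·1.4667) / (6) = 0.7000
Iteration 3:
  x_1 = (7 - (-2)·-0.3000 - (-3)·0.7000) / (6) = 1.4167
  x_2 = (9 - (-2)·3.2556 - (3)·0.7000) / (6) = 2.2352
  x_3 = (8 - (1)·3.2556 - (3)·-0.3000) / (6) = 0.9407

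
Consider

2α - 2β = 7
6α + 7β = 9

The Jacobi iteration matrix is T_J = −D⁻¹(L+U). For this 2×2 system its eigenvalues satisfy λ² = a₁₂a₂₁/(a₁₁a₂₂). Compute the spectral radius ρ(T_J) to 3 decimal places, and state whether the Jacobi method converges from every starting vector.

0.926

a₁₂a₂₁/(a₁₁a₂₂) = (-2)·(6) / ((2)·(7)) = -0.857143
ρ = √|-0.857143| = √0.857143 = 0.926
ρ < 1, so Jacobi converges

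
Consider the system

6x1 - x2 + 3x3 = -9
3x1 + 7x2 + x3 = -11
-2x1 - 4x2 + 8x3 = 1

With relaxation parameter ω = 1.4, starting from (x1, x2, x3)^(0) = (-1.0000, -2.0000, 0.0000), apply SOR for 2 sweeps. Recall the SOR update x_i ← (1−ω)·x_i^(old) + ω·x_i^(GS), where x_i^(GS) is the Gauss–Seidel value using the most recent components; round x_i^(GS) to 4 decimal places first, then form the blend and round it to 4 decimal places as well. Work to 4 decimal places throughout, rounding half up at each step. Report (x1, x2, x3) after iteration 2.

Iteration 1:
  x1: GS value = (-9 - (-1)·-2.0000 - (3)·0.0000) / (6) = -1.8333;  x1 ← (1−ω)·-1.0000 + ω·-1.8333 = -2.1666
  x2: GS value = (-11 - (3)·-2.1666 - (1)·0.0000) / (7) = -0.6429;  x2 ← (1−ω)·-2.0000 + ω·-0.6429 = -0.1001
  x3: GS value = (1 - (-2)·-2.1666 - (-4)·-0.1001) / (8) = -0.4667;  x3 ← (1−ω)·0.0000 + ω·-0.4667 = -0.6534
Iteration 2:
  x1: GS value = (-9 - (-1)·-0.1001 - (3)·-0.6534) / (6) = -1.1900;  x1 ← (1−ω)·-2.1666 + ω·-1.1900 = -0.7994
  x2: GS value = (-11 - (3)·-0.7994 - (1)·-0.6534) / (7) = -1.1355;  x2 ← (1−ω)·-0.1001 + ω·-1.1355 = -1.5497
  x3: GS value = (1 - (-2)·-0.7994 - (-4)·-1.5497) / (8) = -0.8497;  x3 ← (1−ω)·-0.6534 + ω·-0.8497 = -0.9282

(-0.7994, -1.5497, -0.9282)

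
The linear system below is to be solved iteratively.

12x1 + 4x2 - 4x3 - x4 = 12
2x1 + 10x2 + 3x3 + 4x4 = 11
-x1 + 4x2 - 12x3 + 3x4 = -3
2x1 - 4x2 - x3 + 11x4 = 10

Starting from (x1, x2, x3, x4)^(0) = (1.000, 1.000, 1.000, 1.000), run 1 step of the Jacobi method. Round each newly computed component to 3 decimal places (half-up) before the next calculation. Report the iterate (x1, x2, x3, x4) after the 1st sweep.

(1.083, 0.200, 0.750, 1.182)

Iteration 1:
  x1 = (12 - (4)·1.000 - (-4)·1.000 - (-1)·1.000) / (12) = 1.083
  x2 = (11 - (2)·1.000 - (3)·1.000 - (4)·1.000) / (10) = 0.200
  x3 = (-3 - (-1)·1.000 - (4)·1.000 - (3)·1.000) / (-12) = 0.750
  x4 = (10 - (2)·1.000 - (-4)·1.000 - (-1)·1.000) / (11) = 1.182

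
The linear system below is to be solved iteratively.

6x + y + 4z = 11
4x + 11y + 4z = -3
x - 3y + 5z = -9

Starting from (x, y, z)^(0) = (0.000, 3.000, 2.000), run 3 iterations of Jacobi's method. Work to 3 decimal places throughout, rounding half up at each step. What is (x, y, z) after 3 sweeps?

Iteration 1:
  x = (11 - (1)·3.000 - (4)·2.000) / (6) = 0.000
  y = (-3 - (4)·0.000 - (4)·2.000) / (11) = -1.000
  z = (-9 - (1)·0.000 - (-3)·3.000) / (5) = 0.000
Iteration 2:
  x = (11 - (1)·-1.000 - (4)·0.000) / (6) = 2.000
  y = (-3 - (4)·0.000 - (4)·0.000) / (11) = -0.273
  z = (-9 - (1)·0.000 - (-3)·-1.000) / (5) = -2.400
Iteration 3:
  x = (11 - (1)·-0.273 - (4)·-2.400) / (6) = 3.479
  y = (-3 - (4)·2.000 - (4)·-2.400) / (11) = -0.127
  z = (-9 - (1)·2.000 - (-3)·-0.273) / (5) = -2.364

(3.479, -0.127, -2.364)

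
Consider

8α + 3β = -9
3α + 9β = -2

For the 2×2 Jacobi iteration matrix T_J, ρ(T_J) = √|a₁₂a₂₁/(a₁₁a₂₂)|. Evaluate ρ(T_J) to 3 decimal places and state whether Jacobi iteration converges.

a₁₂a₂₁/(a₁₁a₂₂) = (3)·(3) / ((8)·(9)) = 0.125000
ρ = √|0.125000| = √0.125000 = 0.354
ρ < 1, so Jacobi converges

0.354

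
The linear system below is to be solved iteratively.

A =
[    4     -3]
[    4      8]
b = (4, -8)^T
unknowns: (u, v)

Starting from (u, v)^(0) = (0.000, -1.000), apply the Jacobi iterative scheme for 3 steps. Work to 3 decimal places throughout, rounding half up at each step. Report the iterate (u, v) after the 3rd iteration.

(0.156, -1.125)

Iteration 1:
  u = (4 - (-3)·-1.000) / (4) = 0.250
  v = (-8 - (4)·0.000) / (8) = -1.000
Iteration 2:
  u = (4 - (-3)·-1.000) / (4) = 0.250
  v = (-8 - (4)·0.250) / (8) = -1.125
Iteration 3:
  u = (4 - (-3)·-1.125) / (4) = 0.156
  v = (-8 - (4)·0.250) / (8) = -1.125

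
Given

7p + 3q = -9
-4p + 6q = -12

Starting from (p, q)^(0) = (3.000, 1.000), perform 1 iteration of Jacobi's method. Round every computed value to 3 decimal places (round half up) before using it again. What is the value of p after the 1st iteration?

Iteration 1:
  p = (-9 - (3)·1.000) / (7) = -1.714
  q = (-12 - (-4)·3.000) / (6) = 0.000

-1.714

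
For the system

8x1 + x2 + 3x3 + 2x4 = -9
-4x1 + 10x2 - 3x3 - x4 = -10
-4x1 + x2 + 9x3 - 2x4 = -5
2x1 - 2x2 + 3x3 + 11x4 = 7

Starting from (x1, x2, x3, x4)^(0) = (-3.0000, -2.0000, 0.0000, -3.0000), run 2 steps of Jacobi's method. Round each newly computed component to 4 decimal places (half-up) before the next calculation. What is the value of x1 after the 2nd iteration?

-0.1421

Iteration 1:
  x1 = (-9 - (1)·-2.0000 - (3)·0.0000 - (2)·-3.0000) / (8) = -0.1250
  x2 = (-10 - (-4)·-3.0000 - (-3)·0.0000 - (-1)·-3.0000) / (10) = -2.5000
  x3 = (-5 - (-4)·-3.0000 - (1)·-2.0000 - (-2)·-3.0000) / (9) = -2.3333
  x4 = (7 - (2)·-3.0000 - (-2)·-2.0000 - (3)·0.0000) / (11) = 0.8182
Iteration 2:
  x1 = (-9 - (1)·-2.5000 - (3)·-2.3333 - (2)·0.8182) / (8) = -0.1421
  x2 = (-10 - (-4)·-0.1250 - (-3)·-2.3333 - (-1)·0.8182) / (10) = -1.6682
  x3 = (-5 - (-4)·-0.1250 - (1)·-2.5000 - (-2)·0.8182) / (9) = -0.1515
  x4 = (7 - (2)·-0.1250 - (-2)·-2.5000 - (3)·-2.3333) / (11) = 0.8409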